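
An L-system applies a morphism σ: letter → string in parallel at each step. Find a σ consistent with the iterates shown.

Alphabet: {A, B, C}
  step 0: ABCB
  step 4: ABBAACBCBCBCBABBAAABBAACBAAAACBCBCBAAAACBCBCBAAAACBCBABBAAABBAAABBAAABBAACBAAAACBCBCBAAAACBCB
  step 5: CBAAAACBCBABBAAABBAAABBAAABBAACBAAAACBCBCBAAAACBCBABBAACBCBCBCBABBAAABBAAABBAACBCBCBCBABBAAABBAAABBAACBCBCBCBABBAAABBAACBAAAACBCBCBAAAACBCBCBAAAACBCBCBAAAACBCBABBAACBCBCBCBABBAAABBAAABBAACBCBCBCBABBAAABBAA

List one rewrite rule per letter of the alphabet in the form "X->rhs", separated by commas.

A->CB, B->AA, C->ABB

  step 4 ⇒ step 5: ABBAACBCBCBCBABBAAABBAACBAAAACBCBCBAAAACBCBCBAAAACBCBABBAAABBAAABBAAABBAACBAAAACBCBCBAAAACBCB ⇒ CB·AA·AA·CB·CB·ABB·AA·ABB·AA·ABB·AA·ABB·AA·CB·AA·AA·CB·CB·CB·AA·AA·CB·CB·ABB·AA·CB·CB·CB·CB·ABB·AA·ABB·AA·ABB·AA·CB·CB·CB·CB·ABB·AA·ABB·AA·ABB·AA·CB·CB·CB·CB·ABB·AA·ABB·AA·CB·AA·AA·CB·CB·CB·AA·AA·CB·CB·CB·AA·AA·CB·CB·CB·AA·AA·CB·CB·ABB·AA·CB·CB·CB·CB·ABB·AA·ABB·AA·ABB·AA·CB·CB·CB·CB·ABB·AA·ABB·AA
    A ↦ CB
    B ↦ AA
    C ↦ ABB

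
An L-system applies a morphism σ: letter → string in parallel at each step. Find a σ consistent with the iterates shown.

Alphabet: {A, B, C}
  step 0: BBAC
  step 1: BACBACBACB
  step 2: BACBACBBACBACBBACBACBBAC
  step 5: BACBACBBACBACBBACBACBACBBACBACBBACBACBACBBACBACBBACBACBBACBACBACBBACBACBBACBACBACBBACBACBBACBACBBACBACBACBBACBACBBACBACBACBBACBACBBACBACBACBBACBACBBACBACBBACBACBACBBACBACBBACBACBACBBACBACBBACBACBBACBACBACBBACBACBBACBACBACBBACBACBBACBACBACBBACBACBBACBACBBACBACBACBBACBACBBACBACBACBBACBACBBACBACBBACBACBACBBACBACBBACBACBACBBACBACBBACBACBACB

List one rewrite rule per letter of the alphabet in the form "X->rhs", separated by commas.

  step 1 ⇒ step 2: BACBACBACB ⇒ BAC·B·ACB·BAC·B·ACB·BAC·B·ACB·BAC
    A ↦ B
    B ↦ BAC
    C ↦ ACB

A->B, B->BAC, C->ACB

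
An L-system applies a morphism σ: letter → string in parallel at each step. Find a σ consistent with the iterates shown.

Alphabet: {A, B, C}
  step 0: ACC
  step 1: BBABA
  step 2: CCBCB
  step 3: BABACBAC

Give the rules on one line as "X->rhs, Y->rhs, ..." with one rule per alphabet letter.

  step 2 ⇒ step 3: CCBCB ⇒ BA·BA·C·BA·C
    B ↦ C
    C ↦ BA
  step 0 ⇒ step 1: ACC ⇒ B·BA·BA
    A ↦ B

A->B, B->C, C->BA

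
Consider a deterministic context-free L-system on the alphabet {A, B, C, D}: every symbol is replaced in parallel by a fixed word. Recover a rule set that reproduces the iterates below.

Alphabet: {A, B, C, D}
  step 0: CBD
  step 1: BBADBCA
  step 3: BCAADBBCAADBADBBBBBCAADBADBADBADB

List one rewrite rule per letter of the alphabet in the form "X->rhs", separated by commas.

A->B, B->ADB, C->BB, D->CA

  step 0 ⇒ step 1: CBD ⇒ BB·ADB·CA
    B ↦ ADB
    C ↦ BB
    D ↦ CA
    A ↦ B  (constrained at step 1)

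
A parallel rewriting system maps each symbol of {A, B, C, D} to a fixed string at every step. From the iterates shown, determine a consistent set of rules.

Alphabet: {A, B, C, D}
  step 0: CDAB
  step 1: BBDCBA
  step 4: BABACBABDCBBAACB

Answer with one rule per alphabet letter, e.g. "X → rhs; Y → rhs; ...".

A->CB, B->A, C->B, D->BD

  step 0 ⇒ step 1: CDAB ⇒ B·BD·CB·A
    A ↦ CB
    B ↦ A
    C ↦ B
    D ↦ BD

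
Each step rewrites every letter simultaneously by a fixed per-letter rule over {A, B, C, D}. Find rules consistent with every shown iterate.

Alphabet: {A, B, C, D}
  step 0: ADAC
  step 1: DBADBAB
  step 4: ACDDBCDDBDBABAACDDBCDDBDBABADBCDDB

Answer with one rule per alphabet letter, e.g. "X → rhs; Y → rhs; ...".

A->DB, B->CD, C->AB, D->A

  step 0 ⇒ step 1: ADAC ⇒ DB·A·DB·AB
    A ↦ DB
    C ↦ AB
    D ↦ A
    B ↦ CD  (constrained at step 1)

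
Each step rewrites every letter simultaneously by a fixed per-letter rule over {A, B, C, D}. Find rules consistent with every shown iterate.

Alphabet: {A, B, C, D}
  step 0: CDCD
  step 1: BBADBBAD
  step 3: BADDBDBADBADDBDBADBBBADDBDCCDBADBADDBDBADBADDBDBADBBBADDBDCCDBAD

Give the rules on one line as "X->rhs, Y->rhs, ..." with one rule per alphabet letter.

  step 0 ⇒ step 1: CDCD ⇒ B·BAD·B·BAD
    C ↦ B
    D ↦ BAD
    A ↦ CCD  (constrained at step 1)
    B ↦ DBD  (constrained at step 1)

A->CCD, B->DBD, C->B, D->BAD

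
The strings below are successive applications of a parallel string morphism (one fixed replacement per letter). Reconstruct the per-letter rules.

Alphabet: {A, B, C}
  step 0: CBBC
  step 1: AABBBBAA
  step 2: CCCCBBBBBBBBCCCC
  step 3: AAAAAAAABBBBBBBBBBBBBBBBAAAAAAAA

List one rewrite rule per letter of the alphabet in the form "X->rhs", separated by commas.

A->CC, B->BB, C->AA

  step 2 ⇒ step 3: CCCCBBBBBBBBCCCC ⇒ AA·AA·AA·AA·BB·BB·BB·BB·BB·BB·BB·BB·AA·AA·AA·AA
    B ↦ BB
    C ↦ AA
  step 1 ⇒ step 2: AABBBBAA ⇒ CC·CC·BB·BB·BB·BB·CC·CC
    A ↦ CC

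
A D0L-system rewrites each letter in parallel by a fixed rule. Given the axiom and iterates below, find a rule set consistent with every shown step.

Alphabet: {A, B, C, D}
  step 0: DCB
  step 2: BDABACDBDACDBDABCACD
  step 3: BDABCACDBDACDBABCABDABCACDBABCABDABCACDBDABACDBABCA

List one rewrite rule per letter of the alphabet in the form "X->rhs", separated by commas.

  step 2 ⇒ step 3: BDABACDBDACDBDABCACD ⇒ BDA·BCA·CD·BDA·CD·BA·BCA·BDA·BCA·CD·BA·BCA·BDA·BCA·CD·BDA·BA·CD·BA·BCA
    A ↦ CD
    B ↦ BDA
    C ↦ BA
    D ↦ BCA

A->CD, B->BDA, C->BA, D->BCA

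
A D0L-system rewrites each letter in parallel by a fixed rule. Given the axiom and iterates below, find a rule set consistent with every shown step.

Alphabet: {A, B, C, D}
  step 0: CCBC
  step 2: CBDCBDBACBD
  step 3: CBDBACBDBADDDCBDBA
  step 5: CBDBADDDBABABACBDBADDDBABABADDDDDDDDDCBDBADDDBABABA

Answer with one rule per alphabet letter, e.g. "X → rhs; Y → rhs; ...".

A->DD, B->D, C->CB, D->BA

  step 2 ⇒ step 3: CBDCBDBACBD ⇒ CB·D·BA·CB·D·BA·D·DD·CB·D·BA
    A ↦ DD
    B ↦ D
    C ↦ CB
    D ↦ BA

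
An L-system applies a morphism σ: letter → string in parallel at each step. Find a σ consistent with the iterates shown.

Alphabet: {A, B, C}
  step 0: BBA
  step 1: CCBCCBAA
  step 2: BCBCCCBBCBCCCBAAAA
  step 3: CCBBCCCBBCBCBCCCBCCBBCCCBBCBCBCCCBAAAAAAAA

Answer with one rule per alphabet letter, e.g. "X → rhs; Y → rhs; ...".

  step 2 ⇒ step 3: BCBCCCBBCBCCCBAAAA ⇒ CCB·BC·CCB·BC·BC·BC·CCB·CCB·BC·CCB·BC·BC·BC·CCB·AA·AA·AA·AA
    A ↦ AA
    B ↦ CCB
    C ↦ BC

A->AA, B->CCB, C->BC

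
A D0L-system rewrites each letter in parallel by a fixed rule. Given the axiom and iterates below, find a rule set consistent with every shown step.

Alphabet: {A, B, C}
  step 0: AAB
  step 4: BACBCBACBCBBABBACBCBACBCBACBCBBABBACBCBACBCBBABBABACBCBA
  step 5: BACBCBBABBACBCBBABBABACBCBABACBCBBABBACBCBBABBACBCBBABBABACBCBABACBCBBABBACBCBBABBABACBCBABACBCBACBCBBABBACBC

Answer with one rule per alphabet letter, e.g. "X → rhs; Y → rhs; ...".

A->CBC, B->BA, C->B

  step 4 ⇒ step 5: BACBCBACBCBBABBACBCBACBCBACBCBBABBACBCBACBCBBABBABACBCBA ⇒ BA·CBC·B·BA·B·BA·CBC·B·BA·B·BA·BA·CBC·BA·BA·CBC·B·BA·B·BA·CBC·B·BA·B·BA·CBC·B·BA·B·BA·BA·CBC·BA·BA·CBC·B·BA·B·BA·CBC·B·BA·B·BA·BA·CBC·BA·BA·CBC·BA·CBC·B·BA·B·BA·CBC
    A ↦ CBC
    B ↦ BA
    C ↦ B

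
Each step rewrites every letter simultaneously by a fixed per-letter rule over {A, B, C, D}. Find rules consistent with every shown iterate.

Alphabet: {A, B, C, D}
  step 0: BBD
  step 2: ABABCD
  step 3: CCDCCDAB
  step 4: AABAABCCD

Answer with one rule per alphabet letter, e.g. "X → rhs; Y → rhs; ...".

  step 3 ⇒ step 4: CCDCCDAB ⇒ A·A·B·A·A·B·C·CD
    A ↦ C
    B ↦ CD
    C ↦ A
    D ↦ B

A->C, B->CD, C->A, D->B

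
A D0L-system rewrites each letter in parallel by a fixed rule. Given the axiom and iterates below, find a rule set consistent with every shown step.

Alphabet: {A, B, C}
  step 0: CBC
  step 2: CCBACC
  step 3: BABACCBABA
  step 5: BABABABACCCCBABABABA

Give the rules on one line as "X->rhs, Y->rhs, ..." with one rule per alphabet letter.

A->C, B->C, C->BA

  step 2 ⇒ step 3: CCBACC ⇒ BA·BA·C·C·BA·BA
    A ↦ C
    B ↦ C
    C ↦ BA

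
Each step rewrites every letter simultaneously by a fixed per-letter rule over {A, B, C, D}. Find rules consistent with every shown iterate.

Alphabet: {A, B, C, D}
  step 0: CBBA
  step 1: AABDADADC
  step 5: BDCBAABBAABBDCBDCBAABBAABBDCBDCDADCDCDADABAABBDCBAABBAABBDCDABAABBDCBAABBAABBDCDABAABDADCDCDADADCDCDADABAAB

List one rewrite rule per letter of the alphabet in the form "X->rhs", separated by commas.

  step 0 ⇒ step 1: CBBA ⇒ AAB·DA·DA·DC
    A ↦ DC
    B ↦ DA
    C ↦ AAB
    D ↦ B  (constrained at step 1)

A->DC, B->DA, C->AAB, D->B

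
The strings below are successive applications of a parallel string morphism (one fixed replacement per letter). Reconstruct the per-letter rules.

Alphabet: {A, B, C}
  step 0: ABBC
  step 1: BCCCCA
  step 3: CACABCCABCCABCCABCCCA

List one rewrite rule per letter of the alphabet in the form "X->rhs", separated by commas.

  step 0 ⇒ step 1: ABBC ⇒ BC·C·C·CA
    A ↦ BC
    B ↦ C
    C ↦ CA

A->BC, B->C, C->CA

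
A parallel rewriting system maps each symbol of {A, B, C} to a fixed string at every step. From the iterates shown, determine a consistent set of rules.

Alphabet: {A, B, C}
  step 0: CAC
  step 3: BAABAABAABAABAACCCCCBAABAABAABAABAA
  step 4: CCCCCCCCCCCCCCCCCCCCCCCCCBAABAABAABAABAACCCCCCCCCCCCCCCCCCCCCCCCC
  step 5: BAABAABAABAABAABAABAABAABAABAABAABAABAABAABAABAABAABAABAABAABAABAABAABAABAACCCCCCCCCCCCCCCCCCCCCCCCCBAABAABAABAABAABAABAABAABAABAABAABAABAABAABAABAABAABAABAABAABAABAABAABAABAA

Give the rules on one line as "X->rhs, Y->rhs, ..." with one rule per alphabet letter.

  step 4 ⇒ step 5: CCCCCCCCCCCCCCCCCCCCCCCCCBAABAABAABAABAACCCCCCCCCCCCCCCCCCCCCCCCC ⇒ BAA·BAA·BAA·BAA·BAA·BAA·BAA·BAA·BAA·BAA·BAA·BAA·BAA·BAA·BAA·BAA·BAA·BAA·BAA·BAA·BAA·BAA·BAA·BAA·BAA·CCC·C·C·CCC·C·C·CCC·C·C·CCC·C·C·CCC·C·C·BAA·BAA·BAA·BAA·BAA·BAA·BAA·BAA·BAA·BAA·BAA·BAA·BAA·BAA·BAA·BAA·BAA·BAA·BAA·BAA·BAA·BAA·BAA·BAA·BAA
    A ↦ C
    B ↦ CCC
    C ↦ BAA

A->C, B->CCC, C->BAA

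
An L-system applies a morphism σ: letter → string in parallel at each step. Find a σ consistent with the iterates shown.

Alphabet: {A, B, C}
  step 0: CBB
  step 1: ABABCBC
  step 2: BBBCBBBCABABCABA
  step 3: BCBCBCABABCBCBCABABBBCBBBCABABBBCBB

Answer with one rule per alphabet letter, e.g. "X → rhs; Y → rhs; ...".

A->BB, B->BC, C->ABA

  step 2 ⇒ step 3: BBBCBBBCABABCABA ⇒ BC·BC·BC·ABA·BC·BC·BC·ABA·BB·BC·BB·BC·ABA·BB·BC·BB
    A ↦ BB
    B ↦ BC
    C ↦ ABA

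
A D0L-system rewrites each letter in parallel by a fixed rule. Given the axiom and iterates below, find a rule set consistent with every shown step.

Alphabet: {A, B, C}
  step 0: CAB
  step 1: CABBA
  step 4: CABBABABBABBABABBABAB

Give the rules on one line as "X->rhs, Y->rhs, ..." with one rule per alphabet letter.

A->B, B->BA, C->CA

  step 0 ⇒ step 1: CAB ⇒ CA·B·BA
    A ↦ B
    B ↦ BA
    C ↦ CA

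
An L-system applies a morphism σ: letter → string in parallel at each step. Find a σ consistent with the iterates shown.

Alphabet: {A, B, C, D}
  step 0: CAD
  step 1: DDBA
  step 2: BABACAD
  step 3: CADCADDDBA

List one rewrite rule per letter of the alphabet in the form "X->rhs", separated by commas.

A->D, B->CA, C->D, D->BA

  step 2 ⇒ step 3: BABACAD ⇒ CA·D·CA·D·D·D·BA
    A ↦ D
    B ↦ CA
    C ↦ D
    D ↦ BA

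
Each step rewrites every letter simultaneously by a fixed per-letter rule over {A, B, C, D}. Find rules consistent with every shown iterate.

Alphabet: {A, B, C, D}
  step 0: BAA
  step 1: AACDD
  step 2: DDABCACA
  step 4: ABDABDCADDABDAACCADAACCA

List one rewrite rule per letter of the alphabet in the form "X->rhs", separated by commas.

  step 1 ⇒ step 2: AACDD ⇒ D·D·AB·CA·CA
    A ↦ D
    C ↦ AB
    D ↦ CA
  step 0 ⇒ step 1: BAA ⇒ AAC·D·D
    B ↦ AAC

A->D, B->AAC, C->AB, D->CA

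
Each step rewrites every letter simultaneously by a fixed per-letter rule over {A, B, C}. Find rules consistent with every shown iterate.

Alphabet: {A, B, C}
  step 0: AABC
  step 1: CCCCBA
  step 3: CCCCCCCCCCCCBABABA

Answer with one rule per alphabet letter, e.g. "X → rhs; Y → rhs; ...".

  step 0 ⇒ step 1: AABC ⇒ C·C·CC·BA
    A ↦ C
    B ↦ CC
    C ↦ BA

A->C, B->CC, C->BA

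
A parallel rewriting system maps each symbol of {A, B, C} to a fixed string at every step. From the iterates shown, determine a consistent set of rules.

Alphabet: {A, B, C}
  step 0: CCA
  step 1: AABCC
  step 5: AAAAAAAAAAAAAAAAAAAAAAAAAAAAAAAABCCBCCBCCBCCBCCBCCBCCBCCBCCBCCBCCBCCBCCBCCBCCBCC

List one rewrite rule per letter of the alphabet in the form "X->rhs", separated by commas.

A->BCC, B->AA, C->A

  step 0 ⇒ step 1: CCA ⇒ A·A·BCC
    A ↦ BCC
    C ↦ A
    B ↦ AA  (constrained at step 1)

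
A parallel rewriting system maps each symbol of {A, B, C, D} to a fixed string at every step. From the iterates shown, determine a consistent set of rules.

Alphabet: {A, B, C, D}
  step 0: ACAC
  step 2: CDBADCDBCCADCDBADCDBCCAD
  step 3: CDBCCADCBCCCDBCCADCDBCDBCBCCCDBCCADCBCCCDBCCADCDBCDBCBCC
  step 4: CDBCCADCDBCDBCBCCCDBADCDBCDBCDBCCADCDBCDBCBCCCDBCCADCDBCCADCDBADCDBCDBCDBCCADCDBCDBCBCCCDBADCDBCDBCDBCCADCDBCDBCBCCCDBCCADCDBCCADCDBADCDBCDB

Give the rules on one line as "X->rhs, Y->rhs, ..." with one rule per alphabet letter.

A->CB, B->AD, C->CDB, D->CC

  step 3 ⇒ step 4: CDBCCADCBCCCDBCCADCDBCDBCBCCCDBCCADCBCCCDBCCADCDBCDBCBCC ⇒ CDB·CC·AD·CDB·CDB·CB·CC·CDB·AD·CDB·CDB·CDB·CC·AD·CDB·CDB·CB·CC·CDB·CC·AD·CDB·CC·AD·CDB·AD·CDB·CDB·CDB·CC·AD·CDB·CDB·CB·CC·CDB·AD·CDB·CDB·CDB·CC·AD·CDB·CDB·CB·CC·CDB·CC·AD·CDB·CC·AD·CDB·AD·CDB·CDB
    A ↦ CB
    B ↦ AD
    C ↦ CDB
    D ↦ CC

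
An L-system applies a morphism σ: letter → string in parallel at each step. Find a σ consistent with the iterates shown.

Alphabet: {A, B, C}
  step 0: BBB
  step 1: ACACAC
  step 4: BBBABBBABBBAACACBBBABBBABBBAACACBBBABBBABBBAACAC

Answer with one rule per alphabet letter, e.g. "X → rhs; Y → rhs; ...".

  step 0 ⇒ step 1: BBB ⇒ AC·AC·AC
    B ↦ AC
    A ↦ BB  (constrained at step 1)
    C ↦ BA  (constrained at step 1)

A->BB, B->AC, C->BA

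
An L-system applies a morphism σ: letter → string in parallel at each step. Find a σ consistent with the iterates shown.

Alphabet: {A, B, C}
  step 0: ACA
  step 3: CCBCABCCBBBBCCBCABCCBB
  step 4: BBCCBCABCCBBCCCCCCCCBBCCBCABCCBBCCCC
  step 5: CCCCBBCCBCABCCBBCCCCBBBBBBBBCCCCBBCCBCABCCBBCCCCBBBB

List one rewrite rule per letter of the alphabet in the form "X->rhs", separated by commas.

A->CAB, B->CC, C->B

  step 4 ⇒ step 5: BBCCBCABCCBBCCCCCCCCBBCCBCABCCBBCCCC ⇒ CC·CC·B·B·CC·B·CAB·CC·B·B·CC·CC·B·B·B·B·B·B·B·B·CC·CC·B·B·CC·B·CAB·CC·B·B·CC·CC·B·B·B·B
    A ↦ CAB
    B ↦ CC
    C ↦ B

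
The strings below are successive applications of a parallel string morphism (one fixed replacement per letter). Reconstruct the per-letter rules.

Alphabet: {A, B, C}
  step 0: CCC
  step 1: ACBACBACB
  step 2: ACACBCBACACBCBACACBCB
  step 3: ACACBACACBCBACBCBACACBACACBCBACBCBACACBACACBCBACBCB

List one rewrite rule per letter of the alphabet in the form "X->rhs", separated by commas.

A->AC, B->CB, C->ACB

  step 2 ⇒ step 3: ACACBCBACACBCBACACBCB ⇒ AC·ACB·AC·ACB·CB·ACB·CB·AC·ACB·AC·ACB·CB·ACB·CB·AC·ACB·AC·ACB·CB·ACB·CB
    A ↦ AC
    B ↦ CB
    C ↦ ACB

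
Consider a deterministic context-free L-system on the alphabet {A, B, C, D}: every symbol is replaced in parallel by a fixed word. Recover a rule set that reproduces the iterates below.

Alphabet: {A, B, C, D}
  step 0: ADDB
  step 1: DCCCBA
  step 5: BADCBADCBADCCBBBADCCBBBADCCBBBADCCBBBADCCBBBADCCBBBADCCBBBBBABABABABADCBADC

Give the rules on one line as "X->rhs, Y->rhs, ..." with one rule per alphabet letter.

  step 0 ⇒ step 1: ADDB ⇒ DC·C·C·BA
    A ↦ DC
    B ↦ BA
    D ↦ C
    C ↦ BB  (constrained at step 1)

A->DC, B->BA, C->BB, D->C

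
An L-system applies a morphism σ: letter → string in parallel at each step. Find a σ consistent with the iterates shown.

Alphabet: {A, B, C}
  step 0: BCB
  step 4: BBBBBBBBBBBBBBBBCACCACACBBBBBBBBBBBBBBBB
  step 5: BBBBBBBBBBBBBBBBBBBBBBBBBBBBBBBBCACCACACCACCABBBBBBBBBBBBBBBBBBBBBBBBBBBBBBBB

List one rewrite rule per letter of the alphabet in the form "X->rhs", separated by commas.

A->C, B->BB, C->CA

  step 4 ⇒ step 5: BBBBBBBBBBBBBBBBCACCACACBBBBBBBBBBBBBBBB ⇒ BB·BB·BB·BB·BB·BB·BB·BB·BB·BB·BB·BB·BB·BB·BB·BB·CA·C·CA·CA·C·CA·C·CA·BB·BB·BB·BB·BB·BB·BB·BB·BB·BB·BB·BB·BB·BB·BB·BB
    A ↦ C
    B ↦ BB
    C ↦ CA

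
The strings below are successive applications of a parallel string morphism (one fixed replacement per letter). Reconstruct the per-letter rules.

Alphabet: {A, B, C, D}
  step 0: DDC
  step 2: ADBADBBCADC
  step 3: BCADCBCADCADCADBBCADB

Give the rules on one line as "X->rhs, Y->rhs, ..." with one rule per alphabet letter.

  step 2 ⇒ step 3: ADBADBBCADC ⇒ B·C·ADC·B·C·ADC·ADC·ADB·B·C·ADB
    A ↦ B
    B ↦ ADC
    C ↦ ADB
    D ↦ C

A->B, B->ADC, C->ADB, D->C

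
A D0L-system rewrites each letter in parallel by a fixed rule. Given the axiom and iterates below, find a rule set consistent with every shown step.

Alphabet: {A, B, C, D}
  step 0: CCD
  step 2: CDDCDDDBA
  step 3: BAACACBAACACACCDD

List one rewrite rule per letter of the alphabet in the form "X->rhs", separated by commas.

  step 2 ⇒ step 3: CDDCDDDBA ⇒ BA·AC·AC·BA·AC·AC·AC·CD·D
    A ↦ D
    B ↦ CD
    C ↦ BA
    D ↦ AC

A->D, B->CD, C->BA, D->AC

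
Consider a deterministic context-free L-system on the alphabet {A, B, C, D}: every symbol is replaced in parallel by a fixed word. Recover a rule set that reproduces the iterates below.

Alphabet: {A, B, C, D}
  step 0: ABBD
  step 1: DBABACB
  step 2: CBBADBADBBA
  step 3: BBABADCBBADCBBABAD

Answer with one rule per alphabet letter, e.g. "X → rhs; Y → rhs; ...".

  step 2 ⇒ step 3: CBBADBADBBA ⇒ B·BA·BA·D·CB·BA·D·CB·BA·BA·D
    A ↦ D
    B ↦ BA
    C ↦ B
    D ↦ CB

A->D, B->BA, C->B, D->CB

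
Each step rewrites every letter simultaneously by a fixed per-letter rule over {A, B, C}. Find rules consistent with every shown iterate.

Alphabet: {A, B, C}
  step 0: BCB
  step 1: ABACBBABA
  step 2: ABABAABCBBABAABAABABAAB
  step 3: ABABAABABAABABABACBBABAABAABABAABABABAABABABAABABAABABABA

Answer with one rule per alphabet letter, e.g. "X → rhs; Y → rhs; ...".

  step 2 ⇒ step 3: ABABAABCBBABAABAABABAAB ⇒ AB·ABA·AB·ABA·AB·AB·ABA·CBB·ABA·ABA·AB·ABA·AB·AB·ABA·AB·AB·ABA·AB·ABA·AB·AB·ABA
    A ↦ AB
    B ↦ ABA
    C ↦ CBB

A->AB, B->ABA, C->CBB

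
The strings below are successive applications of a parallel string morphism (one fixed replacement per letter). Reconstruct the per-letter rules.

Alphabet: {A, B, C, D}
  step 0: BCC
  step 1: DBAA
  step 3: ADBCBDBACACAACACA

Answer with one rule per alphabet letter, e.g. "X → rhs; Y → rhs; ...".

  step 0 ⇒ step 1: BCC ⇒ DB·A·A
    B ↦ DB
    C ↦ A
    A ↦ CAC  (constrained at step 1)
    D ↦ CB  (constrained at step 1)

A->CAC, B->DB, C->A, D->CB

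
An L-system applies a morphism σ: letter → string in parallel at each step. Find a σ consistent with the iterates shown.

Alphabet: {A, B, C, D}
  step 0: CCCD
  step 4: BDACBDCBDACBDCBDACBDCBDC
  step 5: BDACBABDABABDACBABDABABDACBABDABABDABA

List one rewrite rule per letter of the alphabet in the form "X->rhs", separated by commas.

A->C, B->BD, C->BA, D->A

  step 4 ⇒ step 5: BDACBDCBDACBDCBDACBDCBDC ⇒ BD·A·C·BA·BD·A·BA·BD·A·C·BA·BD·A·BA·BD·A·C·BA·BD·A·BA·BD·A·BA
    A ↦ C
    B ↦ BD
    C ↦ BA
    D ↦ A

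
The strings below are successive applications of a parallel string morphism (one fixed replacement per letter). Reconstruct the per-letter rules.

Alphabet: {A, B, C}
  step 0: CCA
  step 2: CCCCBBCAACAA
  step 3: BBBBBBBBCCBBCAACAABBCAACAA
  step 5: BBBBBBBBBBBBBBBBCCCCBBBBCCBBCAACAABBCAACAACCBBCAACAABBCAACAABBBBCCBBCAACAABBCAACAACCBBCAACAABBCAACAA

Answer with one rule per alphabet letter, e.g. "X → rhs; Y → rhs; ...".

  step 2 ⇒ step 3: CCCCBBCAACAA ⇒ BB·BB·BB·BB·C·C·BB·CAA·CAA·BB·CAA·CAA
    A ↦ CAA
    B ↦ C
    C ↦ BB

A->CAA, B->C, C->BB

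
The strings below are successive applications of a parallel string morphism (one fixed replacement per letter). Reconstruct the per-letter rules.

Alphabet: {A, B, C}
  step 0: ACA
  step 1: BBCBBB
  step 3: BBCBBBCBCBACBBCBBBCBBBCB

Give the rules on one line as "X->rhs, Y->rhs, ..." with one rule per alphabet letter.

  step 0 ⇒ step 1: ACA ⇒ BB·CB·BB
    A ↦ BB
    C ↦ CB
    B ↦ AC  (constrained at step 1)

A->BB, B->AC, C->CB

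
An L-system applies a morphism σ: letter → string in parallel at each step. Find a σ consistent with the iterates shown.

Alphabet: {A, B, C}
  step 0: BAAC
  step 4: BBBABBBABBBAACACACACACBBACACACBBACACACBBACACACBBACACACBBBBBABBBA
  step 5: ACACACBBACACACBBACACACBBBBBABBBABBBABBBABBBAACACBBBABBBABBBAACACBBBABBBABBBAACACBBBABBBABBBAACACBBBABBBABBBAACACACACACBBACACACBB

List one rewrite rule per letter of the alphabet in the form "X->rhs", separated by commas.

  step 4 ⇒ step 5: BBBABBBABBBAACACACACACBBACACACBBACACACBBACACACBBACACACBBBBBABBBA ⇒ AC·AC·AC·BB·AC·AC·AC·BB·AC·AC·AC·BB·BB·BA·BB·BA·BB·BA·BB·BA·BB·BA·AC·AC·BB·BA·BB·BA·BB·BA·AC·AC·BB·BA·BB·BA·BB·BA·AC·AC·BB·BA·BB·BA·BB·BA·AC·AC·BB·BA·BB·BA·BB·BA·AC·AC·AC·AC·AC·BB·AC·AC·AC·BB
    A ↦ BB
    B ↦ AC
    C ↦ BA

A->BB, B->AC, C->BA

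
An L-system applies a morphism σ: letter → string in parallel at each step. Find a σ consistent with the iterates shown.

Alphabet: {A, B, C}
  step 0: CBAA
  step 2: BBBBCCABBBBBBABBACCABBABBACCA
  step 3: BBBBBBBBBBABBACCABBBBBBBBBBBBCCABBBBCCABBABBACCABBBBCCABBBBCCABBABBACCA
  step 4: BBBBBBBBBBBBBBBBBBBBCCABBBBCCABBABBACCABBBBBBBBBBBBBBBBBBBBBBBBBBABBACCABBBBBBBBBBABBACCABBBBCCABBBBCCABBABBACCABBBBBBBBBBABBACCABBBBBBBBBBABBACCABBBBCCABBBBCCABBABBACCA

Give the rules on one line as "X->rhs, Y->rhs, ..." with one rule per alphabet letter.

  step 3 ⇒ step 4: BBBBBBBBBBABBACCABBBBBBBBBBBBCCABBBBCCABBABBACCABBBBCCABBBBCCABBABBACCA ⇒ BB·BB·BB·BB·BB·BB·BB·BB·BB·BB·CCA·BB·BB·CCA·BBA·BBA·CCA·BB·BB·BB·BB·BB·BB·BB·BB·BB·BB·BB·BB·BBA·BBA·CCA·BB·BB·BB·BB·BBA·BBA·CCA·BB·BB·CCA·BB·BB·CCA·BBA·BBA·CCA·BB·BB·BB·BB·BBA·BBA·CCA·BB·BB·BB·BB·BBA·BBA·CCA·BB·BB·CCA·BB·BB·CCA·BBA·BBA·CCA
    A ↦ CCA
    B ↦ BB
    C ↦ BBA

A->CCA, B->BB, C->BBA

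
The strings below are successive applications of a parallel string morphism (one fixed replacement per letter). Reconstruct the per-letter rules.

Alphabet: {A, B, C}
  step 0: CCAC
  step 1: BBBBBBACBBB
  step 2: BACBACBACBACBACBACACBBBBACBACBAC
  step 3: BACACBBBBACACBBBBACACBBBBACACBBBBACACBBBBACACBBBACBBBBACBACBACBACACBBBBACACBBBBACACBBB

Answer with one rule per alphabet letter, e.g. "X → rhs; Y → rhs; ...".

  step 2 ⇒ step 3: BACBACBACBACBACBACACBBBBACBACBAC ⇒ BAC·AC·BBB·BAC·AC·BBB·BAC·AC·BBB·BAC·AC·BBB·BAC·AC·BBB·BAC·AC·BBB·AC·BBB·BAC·BAC·BAC·BAC·AC·BBB·BAC·AC·BBB·BAC·AC·BBB
    A ↦ AC
    B ↦ BAC
    C ↦ BBB

A->AC, B->BAC, C->BBB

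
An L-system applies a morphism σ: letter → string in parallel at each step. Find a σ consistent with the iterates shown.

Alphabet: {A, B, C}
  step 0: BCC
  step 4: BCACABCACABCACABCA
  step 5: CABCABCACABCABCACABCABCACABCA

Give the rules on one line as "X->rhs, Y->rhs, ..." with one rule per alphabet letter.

  step 4 ⇒ step 5: BCACABCACABCACABCA ⇒ CA·B·CA·B·CA·CA·B·CA·B·CA·CA·B·CA·B·CA·CA·B·CA
    A ↦ CA
    B ↦ CA
    C ↦ B

A->CA, B->CA, C->B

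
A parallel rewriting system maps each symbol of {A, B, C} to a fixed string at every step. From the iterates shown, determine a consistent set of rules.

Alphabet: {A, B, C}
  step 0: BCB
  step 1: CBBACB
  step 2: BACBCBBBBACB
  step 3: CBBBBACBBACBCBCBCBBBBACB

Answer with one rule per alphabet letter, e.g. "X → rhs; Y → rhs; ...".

  step 2 ⇒ step 3: BACBCBBBBACB ⇒ CB·BB·BA·CB·BA·CB·CB·CB·CB·BB·BA·CB
    A ↦ BB
    B ↦ CB
    C ↦ BA

A->BB, B->CB, C->BA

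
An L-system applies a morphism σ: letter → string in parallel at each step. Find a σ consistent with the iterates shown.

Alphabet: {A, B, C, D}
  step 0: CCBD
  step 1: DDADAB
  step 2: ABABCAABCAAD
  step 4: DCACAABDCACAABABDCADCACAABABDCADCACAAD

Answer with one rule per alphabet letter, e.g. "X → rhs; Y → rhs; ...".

A->CA, B->AD, C->D, D->AB

  step 1 ⇒ step 2: DDADAB ⇒ AB·AB·CA·AB·CA·AD
    A ↦ CA
    B ↦ AD
    D ↦ AB
  step 0 ⇒ step 1: CCBD ⇒ D·D·AD·AB
    C ↦ D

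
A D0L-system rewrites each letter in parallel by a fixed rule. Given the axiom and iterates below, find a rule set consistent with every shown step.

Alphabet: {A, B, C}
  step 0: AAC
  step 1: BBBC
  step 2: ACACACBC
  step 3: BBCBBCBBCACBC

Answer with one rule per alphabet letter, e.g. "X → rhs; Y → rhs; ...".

A->B, B->AC, C->BC

  step 2 ⇒ step 3: ACACACBC ⇒ B·BC·B·BC·B·BC·AC·BC
    A ↦ B
    B ↦ AC
    C ↦ BC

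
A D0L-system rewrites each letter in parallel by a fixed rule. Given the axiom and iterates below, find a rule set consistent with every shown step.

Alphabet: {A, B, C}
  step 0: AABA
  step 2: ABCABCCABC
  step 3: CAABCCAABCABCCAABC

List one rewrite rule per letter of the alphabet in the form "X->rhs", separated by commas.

A->C, B->A, C->ABC

  step 2 ⇒ step 3: ABCABCCABC ⇒ C·A·ABC·C·A·ABC·ABC·C·A·ABC
    A ↦ C
    B ↦ A
    C ↦ ABC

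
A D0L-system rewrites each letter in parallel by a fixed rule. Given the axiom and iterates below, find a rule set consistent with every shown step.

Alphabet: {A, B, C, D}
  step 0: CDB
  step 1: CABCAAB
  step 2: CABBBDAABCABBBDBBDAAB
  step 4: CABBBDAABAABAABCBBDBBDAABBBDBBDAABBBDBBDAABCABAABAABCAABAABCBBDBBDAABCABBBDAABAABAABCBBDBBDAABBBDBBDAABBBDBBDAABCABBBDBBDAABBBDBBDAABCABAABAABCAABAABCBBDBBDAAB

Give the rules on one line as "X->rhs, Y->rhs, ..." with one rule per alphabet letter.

  step 1 ⇒ step 2: CABCAAB ⇒ CAB·BBD·AAB·CAB·BBD·BBD·AAB
    A ↦ BBD
    B ↦ AAB
    C ↦ CAB
  step 0 ⇒ step 1: CDB ⇒ CAB·C·AAB
    D ↦ C

A->BBD, B->AAB, C->CAB, D->C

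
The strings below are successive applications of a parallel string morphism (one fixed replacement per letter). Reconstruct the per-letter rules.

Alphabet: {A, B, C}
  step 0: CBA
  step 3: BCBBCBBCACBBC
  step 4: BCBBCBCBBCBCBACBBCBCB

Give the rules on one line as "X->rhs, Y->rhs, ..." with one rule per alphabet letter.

  step 3 ⇒ step 4: BCBBCBBCACBBC ⇒ BC·B·BC·BC·B·BC·BC·B·AC·B·BC·BC·B
    A ↦ AC
    B ↦ BC
    C ↦ B

A->AC, B->BC, C->B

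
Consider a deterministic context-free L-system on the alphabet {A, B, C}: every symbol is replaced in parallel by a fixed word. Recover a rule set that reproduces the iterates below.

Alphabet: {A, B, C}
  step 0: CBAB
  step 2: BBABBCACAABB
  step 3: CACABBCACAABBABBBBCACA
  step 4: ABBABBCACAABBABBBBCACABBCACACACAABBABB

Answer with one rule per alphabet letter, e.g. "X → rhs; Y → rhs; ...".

A->BB, B->CA, C->A

  step 3 ⇒ step 4: CACABBCACAABBABBBBCACA ⇒ A·BB·A·BB·CA·CA·A·BB·A·BB·BB·CA·CA·BB·CA·CA·CA·CA·A·BB·A·BB
    A ↦ BB
    B ↦ CA
    C ↦ A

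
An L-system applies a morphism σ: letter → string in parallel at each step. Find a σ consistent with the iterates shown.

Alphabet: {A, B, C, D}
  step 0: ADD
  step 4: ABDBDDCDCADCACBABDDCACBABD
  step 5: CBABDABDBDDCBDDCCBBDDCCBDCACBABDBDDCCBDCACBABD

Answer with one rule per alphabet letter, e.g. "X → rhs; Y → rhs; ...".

  step 4 ⇒ step 5: ABDBDDCDCADCACBABDDCACBABD ⇒ CB·A·BD·A·BD·BD·DC·BD·DC·CB·BD·DC·CB·DC·A·CB·A·BD·BD·DC·CB·DC·A·CB·A·BD
    A ↦ CB
    B ↦ A
    C ↦ DC
    D ↦ BD

A->CB, B->A, C->DC, D->BD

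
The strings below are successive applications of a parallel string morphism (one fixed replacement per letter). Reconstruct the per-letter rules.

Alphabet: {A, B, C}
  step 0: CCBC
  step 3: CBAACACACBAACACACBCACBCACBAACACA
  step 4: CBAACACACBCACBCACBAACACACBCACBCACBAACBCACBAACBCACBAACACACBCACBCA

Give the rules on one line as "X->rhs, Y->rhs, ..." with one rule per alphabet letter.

A->CA, B->AA, C->CB

  step 3 ⇒ step 4: CBAACACACBAACACACBCACBCACBAACACA ⇒ CB·AA·CA·CA·CB·CA·CB·CA·CB·AA·CA·CA·CB·CA·CB·CA·CB·AA·CB·CA·CB·AA·CB·CA·CB·AA·CA·CA·CB·CA·CB·CA
    A ↦ CA
    B ↦ AA
    C ↦ CB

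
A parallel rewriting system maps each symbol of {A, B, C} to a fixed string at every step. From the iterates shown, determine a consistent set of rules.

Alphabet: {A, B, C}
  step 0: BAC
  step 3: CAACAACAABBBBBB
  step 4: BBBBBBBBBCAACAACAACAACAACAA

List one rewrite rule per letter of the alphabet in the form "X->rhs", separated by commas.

A->B, B->CAA, C->B

  step 3 ⇒ step 4: CAACAACAABBBBBB ⇒ B·B·B·B·B·B·B·B·B·CAA·CAA·CAA·CAA·CAA·CAA
    A ↦ B
    B ↦ CAA
    C ↦ B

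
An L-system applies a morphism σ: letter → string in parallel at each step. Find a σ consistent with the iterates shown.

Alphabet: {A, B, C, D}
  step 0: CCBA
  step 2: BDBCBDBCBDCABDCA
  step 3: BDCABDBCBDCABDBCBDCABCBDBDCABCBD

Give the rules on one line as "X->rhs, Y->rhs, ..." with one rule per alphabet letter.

  step 2 ⇒ step 3: BDBCBDBCBDCABDCA ⇒ BD·CA·BD·BC·BD·CA·BD·BC·BD·CA·BC·BD·BD·CA·BC·BD
    A ↦ BD
    B ↦ BD
    C ↦ BC
    D ↦ CA

A->BD, B->BD, C->BC, D->CA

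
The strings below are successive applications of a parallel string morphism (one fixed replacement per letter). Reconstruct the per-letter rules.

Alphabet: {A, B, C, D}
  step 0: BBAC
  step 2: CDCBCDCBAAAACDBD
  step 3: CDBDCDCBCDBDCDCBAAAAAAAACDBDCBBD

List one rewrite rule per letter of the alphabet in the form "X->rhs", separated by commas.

  step 2 ⇒ step 3: CDCBCDCBAAAACDBD ⇒ CD·BD·CD·CB·CD·BD·CD·CB·AA·AA·AA·AA·CD·BD·CB·BD
    A ↦ AA
    B ↦ CB
    C ↦ CD
    D ↦ BD

A->AA, B->CB, C->CD, D->BD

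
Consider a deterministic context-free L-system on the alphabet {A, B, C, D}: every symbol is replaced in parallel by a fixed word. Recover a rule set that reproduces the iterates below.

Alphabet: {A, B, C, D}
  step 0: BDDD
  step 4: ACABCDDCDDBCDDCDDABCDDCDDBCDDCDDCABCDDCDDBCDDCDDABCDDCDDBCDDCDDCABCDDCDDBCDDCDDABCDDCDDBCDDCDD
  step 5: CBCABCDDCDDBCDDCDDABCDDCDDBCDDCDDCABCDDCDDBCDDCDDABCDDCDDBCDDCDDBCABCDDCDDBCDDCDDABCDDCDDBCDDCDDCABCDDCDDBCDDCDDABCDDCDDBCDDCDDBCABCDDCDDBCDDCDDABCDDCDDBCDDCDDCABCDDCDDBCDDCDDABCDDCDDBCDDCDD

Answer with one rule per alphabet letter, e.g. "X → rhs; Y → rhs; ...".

A->C, B->A, C->B, D->CDD

  step 4 ⇒ step 5: ACABCDDCDDBCDDCDDABCDDCDDBCDDCDDCABCDDCDDBCDDCDDABCDDCDDBCDDCDDCABCDDCDDBCDDCDDABCDDCDDBCDDCDD ⇒ C·B·C·A·B·CDD·CDD·B·CDD·CDD·A·B·CDD·CDD·B·CDD·CDD·C·A·B·CDD·CDD·B·CDD·CDD·A·B·CDD·CDD·B·CDD·CDD·B·C·A·B·CDD·CDD·B·CDD·CDD·A·B·CDD·CDD·B·CDD·CDD·C·A·B·CDD·CDD·B·CDD·CDD·A·B·CDD·CDD·B·CDD·CDD·B·C·A·B·CDD·CDD·B·CDD·CDD·A·B·CDD·CDD·B·CDD·CDD·C·A·B·CDD·CDD·B·CDD·CDD·A·B·CDD·CDD·B·CDD·CDD
    A ↦ C
    B ↦ A
    C ↦ B
    D ↦ CDD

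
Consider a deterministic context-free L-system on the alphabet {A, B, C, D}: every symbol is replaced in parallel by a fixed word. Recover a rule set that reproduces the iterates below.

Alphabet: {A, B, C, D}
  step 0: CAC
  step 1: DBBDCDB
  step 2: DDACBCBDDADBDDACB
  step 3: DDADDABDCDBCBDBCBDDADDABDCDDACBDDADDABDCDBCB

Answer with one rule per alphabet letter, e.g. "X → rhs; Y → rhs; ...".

  step 2 ⇒ step 3: DDACBCBDDADBDDACB ⇒ DDA·DDA·BDC·DB·CB·DB·CB·DDA·DDA·BDC·DDA·CB·DDA·DDA·BDC·DB·CB
    A ↦ BDC
    B ↦ CB
    C ↦ DB
    D ↦ DDA

A->BDC, B->CB, C->DB, D->DDA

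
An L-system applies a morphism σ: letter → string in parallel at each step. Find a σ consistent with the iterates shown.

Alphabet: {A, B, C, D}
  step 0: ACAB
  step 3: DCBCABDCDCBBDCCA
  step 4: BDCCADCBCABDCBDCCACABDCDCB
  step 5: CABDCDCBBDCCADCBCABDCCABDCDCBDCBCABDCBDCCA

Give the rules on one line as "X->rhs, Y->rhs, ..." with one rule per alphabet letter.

A->B, B->CA, C->DC, D->B

  step 4 ⇒ step 5: BDCCADCBCABDCBDCCACABDCDCB ⇒ CA·B·DC·DC·B·B·DC·CA·DC·B·CA·B·DC·CA·B·DC·DC·B·DC·B·CA·B·DC·B·DC·CA
    A ↦ B
    B ↦ CA
    C ↦ DC
    D ↦ B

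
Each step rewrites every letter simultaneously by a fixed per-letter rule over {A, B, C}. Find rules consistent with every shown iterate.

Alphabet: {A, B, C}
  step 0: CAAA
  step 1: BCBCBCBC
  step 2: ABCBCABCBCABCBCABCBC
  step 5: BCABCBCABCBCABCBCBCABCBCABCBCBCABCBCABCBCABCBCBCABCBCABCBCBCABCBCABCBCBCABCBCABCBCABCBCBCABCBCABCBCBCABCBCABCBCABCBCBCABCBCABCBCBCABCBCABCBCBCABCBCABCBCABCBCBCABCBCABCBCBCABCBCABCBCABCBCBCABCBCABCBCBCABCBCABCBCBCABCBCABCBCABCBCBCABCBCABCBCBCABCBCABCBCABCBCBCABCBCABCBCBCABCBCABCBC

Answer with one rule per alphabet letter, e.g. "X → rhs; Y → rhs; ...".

A->BC, B->ABC, C->BC

  step 1 ⇒ step 2: BCBCBCBC ⇒ ABC·BC·ABC·BC·ABC·BC·ABC·BC
    B ↦ ABC
    C ↦ BC
  step 0 ⇒ step 1: CAAA ⇒ BC·BC·BC·BC
    A ↦ BC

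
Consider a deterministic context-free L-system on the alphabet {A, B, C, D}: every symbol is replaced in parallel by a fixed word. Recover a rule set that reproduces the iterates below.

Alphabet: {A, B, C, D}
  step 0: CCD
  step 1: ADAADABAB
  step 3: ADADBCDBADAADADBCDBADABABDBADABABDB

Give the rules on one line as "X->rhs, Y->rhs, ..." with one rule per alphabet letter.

A->C, B->DB, C->ADA, D->BAB

  step 0 ⇒ step 1: CCD ⇒ ADA·ADA·BAB
    C ↦ ADA
    D ↦ BAB
    A ↦ C  (constrained at step 1)
    B ↦ DB  (constrained at step 1)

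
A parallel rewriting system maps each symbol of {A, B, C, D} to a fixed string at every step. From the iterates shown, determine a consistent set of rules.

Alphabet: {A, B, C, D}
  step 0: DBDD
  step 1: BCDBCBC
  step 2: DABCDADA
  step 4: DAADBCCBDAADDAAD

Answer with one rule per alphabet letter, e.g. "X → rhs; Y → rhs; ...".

  step 1 ⇒ step 2: BCDBCBC ⇒ D·A·BC·D·A·D·A
    B ↦ D
    C ↦ A
    D ↦ BC
    A ↦ CB  (constrained at step 2)

A->CB, B->D, C->A, D->BC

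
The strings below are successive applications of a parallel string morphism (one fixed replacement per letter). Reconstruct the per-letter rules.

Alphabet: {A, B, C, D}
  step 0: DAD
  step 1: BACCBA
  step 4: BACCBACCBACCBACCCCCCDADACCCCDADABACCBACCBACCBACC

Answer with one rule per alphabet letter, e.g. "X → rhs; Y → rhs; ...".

A->CC, B->CC, C->DA, D->BA

  step 0 ⇒ step 1: DAD ⇒ BA·CC·BA
    A ↦ CC
    D ↦ BA
    B ↦ CC  (constrained at step 1)
    C ↦ DA  (constrained at step 1)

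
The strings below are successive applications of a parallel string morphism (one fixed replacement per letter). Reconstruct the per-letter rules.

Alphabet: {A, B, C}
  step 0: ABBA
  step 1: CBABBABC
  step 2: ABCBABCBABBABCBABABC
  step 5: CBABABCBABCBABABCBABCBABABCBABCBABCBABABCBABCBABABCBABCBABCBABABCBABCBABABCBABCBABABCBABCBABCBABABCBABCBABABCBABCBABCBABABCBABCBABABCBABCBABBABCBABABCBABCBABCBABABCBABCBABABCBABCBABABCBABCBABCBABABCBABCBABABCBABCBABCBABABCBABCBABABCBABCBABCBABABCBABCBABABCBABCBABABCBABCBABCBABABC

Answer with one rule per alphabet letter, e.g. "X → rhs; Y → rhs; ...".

  step 1 ⇒ step 2: CBABBABC ⇒ ABC·BAB·C·BAB·BAB·C·BAB·ABC
    A ↦ C
    B ↦ BAB
    C ↦ ABC

A->C, B->BAB, C->ABC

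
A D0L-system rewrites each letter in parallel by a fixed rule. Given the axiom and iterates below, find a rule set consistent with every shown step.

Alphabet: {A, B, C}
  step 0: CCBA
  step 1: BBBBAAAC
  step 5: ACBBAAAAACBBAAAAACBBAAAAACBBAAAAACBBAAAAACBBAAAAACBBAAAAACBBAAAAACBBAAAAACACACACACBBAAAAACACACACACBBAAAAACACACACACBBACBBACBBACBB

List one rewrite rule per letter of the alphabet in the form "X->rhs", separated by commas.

A->AC, B->AA, C->BB

  step 0 ⇒ step 1: CCBA ⇒ BB·BB·AA·AC
    A ↦ AC
    B ↦ AA
    C ↦ BB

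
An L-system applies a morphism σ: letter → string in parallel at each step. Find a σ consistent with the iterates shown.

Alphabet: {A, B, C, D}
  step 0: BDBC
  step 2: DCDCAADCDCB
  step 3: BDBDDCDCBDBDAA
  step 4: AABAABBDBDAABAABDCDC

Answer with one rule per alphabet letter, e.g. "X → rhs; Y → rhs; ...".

  step 3 ⇒ step 4: BDBDDCDCBDBDAA ⇒ AA·B·AA·B·B·D·B·D·AA·B·AA·B·DC·DC
    A ↦ DC
    B ↦ AA
    C ↦ D
    D ↦ B

A->DC, B->AA, C->D, D->B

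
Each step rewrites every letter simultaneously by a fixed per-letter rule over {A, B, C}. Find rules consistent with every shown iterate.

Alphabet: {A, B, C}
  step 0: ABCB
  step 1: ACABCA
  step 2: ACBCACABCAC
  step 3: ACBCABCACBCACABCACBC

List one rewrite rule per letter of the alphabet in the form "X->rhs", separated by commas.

  step 2 ⇒ step 3: ACBCACABCAC ⇒ AC·BC·A·BC·AC·BC·AC·A·BC·AC·BC
    A ↦ AC
    B ↦ A
    C ↦ BC

A->AC, B->A, C->BC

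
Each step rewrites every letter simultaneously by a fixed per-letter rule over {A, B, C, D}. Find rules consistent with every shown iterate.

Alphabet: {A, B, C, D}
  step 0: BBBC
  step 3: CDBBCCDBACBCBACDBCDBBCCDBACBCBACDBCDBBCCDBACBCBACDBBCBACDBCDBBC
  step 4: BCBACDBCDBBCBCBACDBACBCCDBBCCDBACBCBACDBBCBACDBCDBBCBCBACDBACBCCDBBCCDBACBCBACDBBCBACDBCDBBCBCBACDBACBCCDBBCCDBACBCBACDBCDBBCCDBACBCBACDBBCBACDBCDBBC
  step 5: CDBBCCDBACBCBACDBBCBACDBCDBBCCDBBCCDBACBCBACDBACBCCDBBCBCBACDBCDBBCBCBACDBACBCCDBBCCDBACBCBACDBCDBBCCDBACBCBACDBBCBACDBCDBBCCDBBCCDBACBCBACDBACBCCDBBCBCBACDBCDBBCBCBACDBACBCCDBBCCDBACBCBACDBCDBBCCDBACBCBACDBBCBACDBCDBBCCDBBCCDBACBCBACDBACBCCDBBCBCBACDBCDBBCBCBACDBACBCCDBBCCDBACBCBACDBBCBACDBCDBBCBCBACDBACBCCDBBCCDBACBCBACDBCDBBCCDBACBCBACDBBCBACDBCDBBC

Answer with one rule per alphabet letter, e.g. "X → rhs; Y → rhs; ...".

A->AC, B->CDB, C->BC, D->BA

  step 4 ⇒ step 5: BCBACDBCDBBCBCBACDBACBCCDBBCCDBACBCBACDBBCBACDBCDBBCBCBACDBACBCCDBBCCDBACBCBACDBBCBACDBCDBBCBCBACDBACBCCDBBCCDBACBCBACDBCDBBCCDBACBCBACDBBCBACDBCDBBC ⇒ CDB·BC·CDB·AC·BC·BA·CDB·BC·BA·CDB·CDB·BC·CDB·BC·CDB·AC·BC·BA·CDB·AC·BC·CDB·BC·BC·BA·CDB·CDB·BC·BC·BA·CDB·AC·BC·CDB·BC·CDB·AC·BC·BA·CDB·CDB·BC·CDB·AC·BC·BA·CDB·BC·BA·CDB·CDB·BC·CDB·BC·CDB·AC·BC·BA·CDB·AC·BC·CDB·BC·BC·BA·CDB·CDB·BC·BC·BA·CDB·AC·BC·CDB·BC·CDB·AC·BC·BA·CDB·CDB·BC·CDB·AC·BC·BA·CDB·BC·BA·CDB·CDB·BC·CDB·BC·CDB·AC·BC·BA·CDB·AC·BC·CDB·BC·BC·BA·CDB·CDB·BC·BC·BA·CDB·AC·BC·CDB·BC·CDB·AC·BC·BA·CDB·BC·BA·CDB·CDB·BC·BC·BA·CDB·AC·BC·CDB·BC·CDB·AC·BC·BA·CDB·CDB·BC·CDB·AC·BC·BA·CDB·BC·BA·CDB·CDB·BC
    A ↦ AC
    B ↦ CDB
    C ↦ BC
    D ↦ BA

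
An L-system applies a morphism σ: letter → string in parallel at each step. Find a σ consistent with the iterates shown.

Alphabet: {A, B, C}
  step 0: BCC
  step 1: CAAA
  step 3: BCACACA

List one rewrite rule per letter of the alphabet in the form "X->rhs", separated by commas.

A->B, B->CA, C->A

  step 0 ⇒ step 1: BCC ⇒ CA·A·A
    B ↦ CA
    C ↦ A
    A ↦ B  (constrained at step 1)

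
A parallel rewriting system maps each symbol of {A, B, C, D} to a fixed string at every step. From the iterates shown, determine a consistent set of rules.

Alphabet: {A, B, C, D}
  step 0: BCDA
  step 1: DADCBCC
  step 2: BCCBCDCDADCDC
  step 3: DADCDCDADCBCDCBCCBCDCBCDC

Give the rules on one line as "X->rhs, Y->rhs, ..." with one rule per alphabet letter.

  step 2 ⇒ step 3: BCCBCDCDADCDC ⇒ DA·DC·DC·DA·DC·BC·DC·BC·C·BC·DC·BC·DC
    A ↦ C
    B ↦ DA
    C ↦ DC
    D ↦ BC

A->C, B->DA, C->DC, D->BC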